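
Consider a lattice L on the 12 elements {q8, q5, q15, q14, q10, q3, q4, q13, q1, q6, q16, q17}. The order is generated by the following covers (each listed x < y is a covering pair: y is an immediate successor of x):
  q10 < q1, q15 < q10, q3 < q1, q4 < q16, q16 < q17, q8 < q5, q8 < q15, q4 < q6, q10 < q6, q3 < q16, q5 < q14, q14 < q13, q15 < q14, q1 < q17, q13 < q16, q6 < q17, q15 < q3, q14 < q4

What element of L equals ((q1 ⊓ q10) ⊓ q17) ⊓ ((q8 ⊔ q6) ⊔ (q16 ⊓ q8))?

q1 ∧ q10 = q10
q10 ∧ q17 = q10
q8 ∨ q6 = q6
q16 ∧ q8 = q8
q6 ∨ q8 = q6
q10 ∧ q6 = q10

q10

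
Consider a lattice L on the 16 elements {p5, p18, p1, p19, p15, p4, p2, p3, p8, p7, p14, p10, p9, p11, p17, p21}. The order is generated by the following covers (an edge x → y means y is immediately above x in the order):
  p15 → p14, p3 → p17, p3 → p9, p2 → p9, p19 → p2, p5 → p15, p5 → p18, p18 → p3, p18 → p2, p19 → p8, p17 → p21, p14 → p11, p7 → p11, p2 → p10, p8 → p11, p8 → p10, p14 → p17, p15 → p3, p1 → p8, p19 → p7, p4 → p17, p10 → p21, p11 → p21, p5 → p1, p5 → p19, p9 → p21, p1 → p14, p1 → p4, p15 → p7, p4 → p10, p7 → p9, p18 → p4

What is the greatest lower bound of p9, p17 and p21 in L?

Common lower bounds of {p9, p17, p21}: p15, p18, p3, p5.
The greatest among these is p3.

p3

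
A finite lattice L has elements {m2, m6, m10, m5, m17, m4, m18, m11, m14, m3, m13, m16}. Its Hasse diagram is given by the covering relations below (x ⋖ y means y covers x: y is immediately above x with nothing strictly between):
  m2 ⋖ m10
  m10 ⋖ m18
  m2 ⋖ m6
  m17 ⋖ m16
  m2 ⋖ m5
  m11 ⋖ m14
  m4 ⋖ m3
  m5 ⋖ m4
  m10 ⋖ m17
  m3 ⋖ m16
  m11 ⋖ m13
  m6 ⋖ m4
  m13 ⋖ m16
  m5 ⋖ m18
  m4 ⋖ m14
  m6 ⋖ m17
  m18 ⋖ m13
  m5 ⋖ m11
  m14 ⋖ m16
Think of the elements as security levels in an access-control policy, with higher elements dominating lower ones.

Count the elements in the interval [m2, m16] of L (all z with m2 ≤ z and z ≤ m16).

12

The interval [m2, m16] = {m10, m11, m13, m14, m16, m17, m18, m2, m3, m4, m5, m6}, which has 12 elements.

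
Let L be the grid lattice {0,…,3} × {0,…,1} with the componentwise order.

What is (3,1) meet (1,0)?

(1,0)

Common lower bounds of {(3,1), (1,0)}: (0,0), (1,0).
The greatest among these is (1,0).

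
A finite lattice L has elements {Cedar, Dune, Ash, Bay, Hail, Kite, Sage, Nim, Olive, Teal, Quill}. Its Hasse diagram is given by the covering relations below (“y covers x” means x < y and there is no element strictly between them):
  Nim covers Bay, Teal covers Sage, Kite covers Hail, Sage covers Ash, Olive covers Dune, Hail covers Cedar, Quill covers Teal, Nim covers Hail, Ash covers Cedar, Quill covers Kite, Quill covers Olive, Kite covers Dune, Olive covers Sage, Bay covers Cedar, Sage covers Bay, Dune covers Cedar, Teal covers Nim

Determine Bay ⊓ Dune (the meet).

Cedar

Common lower bounds of {Bay, Dune}: Cedar.
The greatest among these is Cedar.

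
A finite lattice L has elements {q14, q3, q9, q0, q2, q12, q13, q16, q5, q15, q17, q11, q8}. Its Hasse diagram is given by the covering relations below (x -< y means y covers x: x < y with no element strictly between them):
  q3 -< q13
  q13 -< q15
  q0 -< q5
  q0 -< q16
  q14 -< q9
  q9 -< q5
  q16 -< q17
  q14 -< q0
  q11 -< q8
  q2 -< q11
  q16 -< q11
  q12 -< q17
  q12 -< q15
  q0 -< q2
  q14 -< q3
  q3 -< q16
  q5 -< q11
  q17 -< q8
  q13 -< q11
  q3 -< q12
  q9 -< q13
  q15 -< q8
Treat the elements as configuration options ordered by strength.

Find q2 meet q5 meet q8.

Common lower bounds of {q2, q5, q8}: q0, q14.
The greatest among these is q0.

q0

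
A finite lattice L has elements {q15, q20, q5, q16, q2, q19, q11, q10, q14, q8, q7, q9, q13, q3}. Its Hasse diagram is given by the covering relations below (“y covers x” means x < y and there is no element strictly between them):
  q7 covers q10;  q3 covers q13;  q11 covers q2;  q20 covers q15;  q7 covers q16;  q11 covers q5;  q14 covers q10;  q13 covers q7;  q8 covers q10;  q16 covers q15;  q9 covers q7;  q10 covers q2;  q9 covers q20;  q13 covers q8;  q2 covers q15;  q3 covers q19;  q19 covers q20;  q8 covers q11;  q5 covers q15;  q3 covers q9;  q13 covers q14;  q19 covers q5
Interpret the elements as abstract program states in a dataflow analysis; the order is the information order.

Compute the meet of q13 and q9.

q7

Common lower bounds of {q13, q9}: q10, q15, q16, q2, q7.
The greatest among these is q7.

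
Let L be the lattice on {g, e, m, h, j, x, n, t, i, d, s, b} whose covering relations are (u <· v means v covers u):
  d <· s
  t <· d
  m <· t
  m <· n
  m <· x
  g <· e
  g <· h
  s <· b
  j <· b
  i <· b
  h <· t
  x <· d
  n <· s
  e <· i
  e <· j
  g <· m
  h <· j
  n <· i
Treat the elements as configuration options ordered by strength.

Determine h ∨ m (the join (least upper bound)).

Common upper bounds of {h, m}: b, d, s, t.
The least among these is t.

t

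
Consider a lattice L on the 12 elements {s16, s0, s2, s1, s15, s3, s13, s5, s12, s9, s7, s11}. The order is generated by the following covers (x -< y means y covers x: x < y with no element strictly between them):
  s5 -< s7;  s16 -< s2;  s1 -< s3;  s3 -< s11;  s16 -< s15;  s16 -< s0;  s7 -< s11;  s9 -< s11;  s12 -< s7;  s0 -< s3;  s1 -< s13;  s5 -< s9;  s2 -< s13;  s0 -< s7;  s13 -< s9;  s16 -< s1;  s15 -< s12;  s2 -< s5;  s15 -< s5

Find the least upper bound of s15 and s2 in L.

s5

Common upper bounds of {s15, s2}: s11, s5, s7, s9.
The least among these is s5.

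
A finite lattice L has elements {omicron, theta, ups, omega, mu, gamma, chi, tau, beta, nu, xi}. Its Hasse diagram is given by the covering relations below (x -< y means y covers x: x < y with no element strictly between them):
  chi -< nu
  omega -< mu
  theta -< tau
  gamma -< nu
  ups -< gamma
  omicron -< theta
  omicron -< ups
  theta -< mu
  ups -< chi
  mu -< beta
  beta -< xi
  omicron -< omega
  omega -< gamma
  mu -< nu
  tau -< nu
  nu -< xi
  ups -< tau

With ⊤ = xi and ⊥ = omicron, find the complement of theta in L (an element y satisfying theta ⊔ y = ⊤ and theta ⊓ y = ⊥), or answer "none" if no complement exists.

For every candidate y, either theta ∨ y ≠ xi or theta ∧ y ≠ omicron; no complement exists.

none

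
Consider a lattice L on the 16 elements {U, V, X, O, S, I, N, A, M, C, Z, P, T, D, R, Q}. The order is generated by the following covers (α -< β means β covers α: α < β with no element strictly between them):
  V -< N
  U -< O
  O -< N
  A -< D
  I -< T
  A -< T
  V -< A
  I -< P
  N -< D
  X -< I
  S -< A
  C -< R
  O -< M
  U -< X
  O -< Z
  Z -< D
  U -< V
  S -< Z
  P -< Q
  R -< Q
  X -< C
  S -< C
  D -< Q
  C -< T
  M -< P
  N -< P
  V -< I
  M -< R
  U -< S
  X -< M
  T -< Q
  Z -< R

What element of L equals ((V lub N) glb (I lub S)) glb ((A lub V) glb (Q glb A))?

V

V ∨ N = N
I ∨ S = T
N ∧ T = V
A ∨ V = A
Q ∧ A = A
A ∧ A = A
V ∧ A = V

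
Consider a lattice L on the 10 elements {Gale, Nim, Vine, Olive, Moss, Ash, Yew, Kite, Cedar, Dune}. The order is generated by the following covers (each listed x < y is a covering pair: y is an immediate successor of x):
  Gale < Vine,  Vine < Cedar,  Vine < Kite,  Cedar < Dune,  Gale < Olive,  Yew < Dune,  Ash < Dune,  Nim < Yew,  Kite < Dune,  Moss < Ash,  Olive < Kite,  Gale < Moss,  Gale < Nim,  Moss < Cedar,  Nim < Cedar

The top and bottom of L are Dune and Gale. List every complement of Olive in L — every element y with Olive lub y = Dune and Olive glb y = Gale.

Ash, Cedar, Moss, Nim, Yew

Need y with Olive ∨ y = Dune and Olive ∧ y = Gale.
Checking each element gives: Ash, Cedar, Moss, Nim, Yew.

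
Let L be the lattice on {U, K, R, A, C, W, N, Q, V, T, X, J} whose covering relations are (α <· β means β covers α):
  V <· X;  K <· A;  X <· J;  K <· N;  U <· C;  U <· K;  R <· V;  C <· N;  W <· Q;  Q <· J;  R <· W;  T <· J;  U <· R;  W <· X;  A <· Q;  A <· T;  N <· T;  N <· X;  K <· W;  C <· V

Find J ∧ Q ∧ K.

K

Common lower bounds of {J, Q, K}: K, U.
The greatest among these is K.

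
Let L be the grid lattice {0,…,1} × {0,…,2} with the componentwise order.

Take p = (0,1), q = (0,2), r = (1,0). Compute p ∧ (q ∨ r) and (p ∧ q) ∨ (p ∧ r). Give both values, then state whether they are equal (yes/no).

q ∨ r = (1,2), so p ∧ (q ∨ r) = (0,1) ∧ (1,2) = (0,1).
p ∧ q = (0,1) and p ∧ r = (0,0), so (p ∧ q) ∨ (p ∧ r) = (0,1) ∨ (0,0) = (0,1).
Equal: yes.

(0,1); (0,1); yes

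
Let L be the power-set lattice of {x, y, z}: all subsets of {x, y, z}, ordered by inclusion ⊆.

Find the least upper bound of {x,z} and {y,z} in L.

{x,y,z}

Under ⊆, join is union: {x,z} ∪ {y,z} = {x,y,z}.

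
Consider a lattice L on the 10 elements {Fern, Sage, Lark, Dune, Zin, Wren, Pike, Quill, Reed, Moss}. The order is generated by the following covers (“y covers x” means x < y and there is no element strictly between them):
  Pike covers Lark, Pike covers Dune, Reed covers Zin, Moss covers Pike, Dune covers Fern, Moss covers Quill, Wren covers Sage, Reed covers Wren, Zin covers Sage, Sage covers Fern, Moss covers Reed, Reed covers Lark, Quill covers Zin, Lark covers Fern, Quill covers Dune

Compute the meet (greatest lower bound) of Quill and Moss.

Common lower bounds of {Quill, Moss}: Dune, Fern, Quill, Sage, Zin.
The greatest among these is Quill.

Quill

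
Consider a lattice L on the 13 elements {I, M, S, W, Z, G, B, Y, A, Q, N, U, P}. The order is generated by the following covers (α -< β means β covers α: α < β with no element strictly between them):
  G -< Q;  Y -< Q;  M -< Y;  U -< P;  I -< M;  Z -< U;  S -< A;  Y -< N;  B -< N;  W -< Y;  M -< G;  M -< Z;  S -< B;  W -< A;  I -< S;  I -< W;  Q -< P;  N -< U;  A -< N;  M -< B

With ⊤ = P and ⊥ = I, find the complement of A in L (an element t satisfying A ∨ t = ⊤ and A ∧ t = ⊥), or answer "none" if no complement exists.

G

Need t with A ∨ t = P and A ∧ t = I.
Checking each element gives: G.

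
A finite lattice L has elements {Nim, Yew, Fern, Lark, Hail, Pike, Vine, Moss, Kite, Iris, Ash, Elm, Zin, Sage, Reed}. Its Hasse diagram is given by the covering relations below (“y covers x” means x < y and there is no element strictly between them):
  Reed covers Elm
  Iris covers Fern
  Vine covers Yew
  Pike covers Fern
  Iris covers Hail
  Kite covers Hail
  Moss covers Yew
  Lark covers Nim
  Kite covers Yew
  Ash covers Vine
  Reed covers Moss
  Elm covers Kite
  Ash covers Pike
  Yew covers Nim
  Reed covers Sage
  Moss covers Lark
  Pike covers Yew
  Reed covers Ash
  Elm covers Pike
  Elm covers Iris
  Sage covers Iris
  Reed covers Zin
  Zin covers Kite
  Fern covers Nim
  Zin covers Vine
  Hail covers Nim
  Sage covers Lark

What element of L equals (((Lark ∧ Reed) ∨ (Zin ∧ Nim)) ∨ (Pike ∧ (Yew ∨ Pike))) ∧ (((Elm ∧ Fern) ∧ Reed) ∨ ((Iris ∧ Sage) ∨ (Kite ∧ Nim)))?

Iris

Lark ∧ Reed = Lark
Zin ∧ Nim = Nim
Lark ∨ Nim = Lark
Yew ∨ Pike = Pike
Pike ∧ Pike = Pike
Lark ∨ Pike = Reed
Elm ∧ Fern = Fern
Fern ∧ Reed = Fern
Iris ∧ Sage = Iris
Kite ∧ Nim = Nim
Iris ∨ Nim = Iris
Fern ∨ Iris = Iris
Reed ∧ Iris = Iris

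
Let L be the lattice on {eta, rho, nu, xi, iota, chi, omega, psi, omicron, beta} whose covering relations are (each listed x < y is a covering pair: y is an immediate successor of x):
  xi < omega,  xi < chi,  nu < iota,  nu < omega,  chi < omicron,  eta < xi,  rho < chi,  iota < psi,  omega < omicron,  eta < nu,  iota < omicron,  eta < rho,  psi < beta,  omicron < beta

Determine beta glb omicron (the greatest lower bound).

omicron

Common lower bounds of {beta, omicron}: chi, eta, iota, nu, omega, omicron, rho, xi.
The greatest among these is omicron.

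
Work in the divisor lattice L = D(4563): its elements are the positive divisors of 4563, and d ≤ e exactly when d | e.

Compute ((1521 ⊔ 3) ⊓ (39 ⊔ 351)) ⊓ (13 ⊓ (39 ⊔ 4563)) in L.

1521 ∨ 3 = 1521
39 ∨ 351 = 351
1521 ∧ 351 = 117
39 ∨ 4563 = 4563
13 ∧ 4563 = 13
117 ∧ 13 = 13

13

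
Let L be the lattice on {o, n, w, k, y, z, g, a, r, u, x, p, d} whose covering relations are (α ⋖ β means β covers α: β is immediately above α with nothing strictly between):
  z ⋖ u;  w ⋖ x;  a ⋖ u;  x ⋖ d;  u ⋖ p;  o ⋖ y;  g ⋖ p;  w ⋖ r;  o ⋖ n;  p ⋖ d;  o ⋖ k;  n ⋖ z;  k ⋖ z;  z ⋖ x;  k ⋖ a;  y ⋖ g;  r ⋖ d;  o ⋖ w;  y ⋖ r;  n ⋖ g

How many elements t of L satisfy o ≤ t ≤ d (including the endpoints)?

The interval [o, d] = {a, d, g, k, n, o, p, r, u, w, x, y, z}, which has 13 elements.

13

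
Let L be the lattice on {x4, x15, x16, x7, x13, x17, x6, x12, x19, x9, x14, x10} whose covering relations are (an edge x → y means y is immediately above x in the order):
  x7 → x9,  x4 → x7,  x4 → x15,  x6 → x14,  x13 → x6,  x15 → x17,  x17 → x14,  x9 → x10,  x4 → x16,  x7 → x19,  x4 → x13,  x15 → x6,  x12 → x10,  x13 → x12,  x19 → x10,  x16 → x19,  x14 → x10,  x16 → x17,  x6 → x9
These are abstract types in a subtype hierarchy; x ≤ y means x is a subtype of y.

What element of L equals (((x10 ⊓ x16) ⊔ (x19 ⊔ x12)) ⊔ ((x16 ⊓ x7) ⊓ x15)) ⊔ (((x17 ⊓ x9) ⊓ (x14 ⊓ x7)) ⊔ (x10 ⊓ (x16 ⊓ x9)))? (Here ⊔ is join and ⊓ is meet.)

x10 ∧ x16 = x16
x19 ∨ x12 = x10
x16 ∨ x10 = x10
x16 ∧ x7 = x4
x4 ∧ x15 = x4
x10 ∨ x4 = x10
x17 ∧ x9 = x15
x14 ∧ x7 = x4
x15 ∧ x4 = x4
x16 ∧ x9 = x4
x10 ∧ x4 = x4
x4 ∨ x4 = x4
x10 ∨ x4 = x10

x10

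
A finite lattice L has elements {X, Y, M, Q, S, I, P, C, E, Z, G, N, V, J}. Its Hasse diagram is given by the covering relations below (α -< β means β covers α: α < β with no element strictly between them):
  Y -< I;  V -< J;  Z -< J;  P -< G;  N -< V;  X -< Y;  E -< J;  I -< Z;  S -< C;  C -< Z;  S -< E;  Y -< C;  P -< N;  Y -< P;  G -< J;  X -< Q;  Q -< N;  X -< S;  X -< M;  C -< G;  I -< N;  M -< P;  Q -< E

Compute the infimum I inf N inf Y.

Y

Common lower bounds of {I, N, Y}: X, Y.
The greatest among these is Y.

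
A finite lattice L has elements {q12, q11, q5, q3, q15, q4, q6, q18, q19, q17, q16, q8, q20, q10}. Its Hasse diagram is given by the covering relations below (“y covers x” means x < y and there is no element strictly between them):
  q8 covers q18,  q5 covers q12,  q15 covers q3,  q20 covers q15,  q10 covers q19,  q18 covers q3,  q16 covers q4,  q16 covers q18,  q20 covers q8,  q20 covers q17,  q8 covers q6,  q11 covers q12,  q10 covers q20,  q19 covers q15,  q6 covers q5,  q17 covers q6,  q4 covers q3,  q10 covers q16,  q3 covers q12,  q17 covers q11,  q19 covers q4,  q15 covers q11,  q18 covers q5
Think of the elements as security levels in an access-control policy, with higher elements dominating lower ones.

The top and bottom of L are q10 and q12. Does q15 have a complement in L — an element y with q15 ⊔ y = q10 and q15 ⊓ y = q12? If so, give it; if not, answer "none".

For every candidate y, either q15 ∨ y ≠ q10 or q15 ∧ y ≠ q12; no complement exists.

none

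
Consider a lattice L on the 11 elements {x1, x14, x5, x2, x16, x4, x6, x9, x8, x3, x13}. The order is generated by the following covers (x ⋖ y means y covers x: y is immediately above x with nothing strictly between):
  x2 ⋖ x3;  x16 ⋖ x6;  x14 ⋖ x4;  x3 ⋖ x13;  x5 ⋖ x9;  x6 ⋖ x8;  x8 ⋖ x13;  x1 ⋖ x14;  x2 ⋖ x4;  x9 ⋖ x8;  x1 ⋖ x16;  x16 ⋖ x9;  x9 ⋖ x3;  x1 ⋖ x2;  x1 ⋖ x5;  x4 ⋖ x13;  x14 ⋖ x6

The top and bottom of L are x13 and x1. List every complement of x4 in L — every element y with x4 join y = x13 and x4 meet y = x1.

Need y with x4 ∨ y = x13 and x4 ∧ y = x1.
Checking each element gives: x16, x5, x9.

x16, x5, x9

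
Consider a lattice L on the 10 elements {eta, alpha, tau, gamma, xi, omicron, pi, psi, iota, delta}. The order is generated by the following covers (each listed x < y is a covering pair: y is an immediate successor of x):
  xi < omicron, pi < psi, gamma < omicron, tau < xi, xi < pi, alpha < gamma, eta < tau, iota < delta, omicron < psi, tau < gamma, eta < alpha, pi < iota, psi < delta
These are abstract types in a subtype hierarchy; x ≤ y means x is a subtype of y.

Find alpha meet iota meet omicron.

eta

Common lower bounds of {alpha, iota, omicron}: eta.
The greatest among these is eta.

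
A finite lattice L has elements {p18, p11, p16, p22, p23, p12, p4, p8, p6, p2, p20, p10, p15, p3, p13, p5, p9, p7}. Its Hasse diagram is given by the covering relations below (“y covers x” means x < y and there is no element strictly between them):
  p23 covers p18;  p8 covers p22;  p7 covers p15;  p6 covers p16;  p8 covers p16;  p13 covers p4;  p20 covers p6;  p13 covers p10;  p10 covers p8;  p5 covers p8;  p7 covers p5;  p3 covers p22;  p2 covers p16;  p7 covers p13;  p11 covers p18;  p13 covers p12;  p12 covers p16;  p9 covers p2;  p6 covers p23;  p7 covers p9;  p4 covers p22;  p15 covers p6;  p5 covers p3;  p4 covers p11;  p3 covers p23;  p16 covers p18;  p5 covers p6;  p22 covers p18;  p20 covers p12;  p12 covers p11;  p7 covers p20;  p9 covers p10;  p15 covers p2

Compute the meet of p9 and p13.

Common lower bounds of {p9, p13}: p10, p16, p18, p22, p8.
The greatest among these is p10.

p10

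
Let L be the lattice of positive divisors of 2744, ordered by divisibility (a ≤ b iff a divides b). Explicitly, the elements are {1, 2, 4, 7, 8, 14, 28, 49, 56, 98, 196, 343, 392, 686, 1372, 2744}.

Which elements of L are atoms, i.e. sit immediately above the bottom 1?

The atoms are exactly the elements that cover 1: 2, 7.

2, 7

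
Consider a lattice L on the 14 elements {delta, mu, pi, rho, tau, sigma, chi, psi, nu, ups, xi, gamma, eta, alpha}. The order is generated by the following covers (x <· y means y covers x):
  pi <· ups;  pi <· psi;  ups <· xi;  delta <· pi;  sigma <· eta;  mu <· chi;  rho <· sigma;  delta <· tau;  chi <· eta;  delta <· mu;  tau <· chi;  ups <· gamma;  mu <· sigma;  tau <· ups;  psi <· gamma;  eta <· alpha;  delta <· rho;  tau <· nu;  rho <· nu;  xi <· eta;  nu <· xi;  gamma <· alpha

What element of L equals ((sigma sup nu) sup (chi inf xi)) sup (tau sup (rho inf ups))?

sigma ∨ nu = eta
chi ∧ xi = tau
eta ∨ tau = eta
rho ∧ ups = delta
tau ∨ delta = tau
eta ∨ tau = eta

eta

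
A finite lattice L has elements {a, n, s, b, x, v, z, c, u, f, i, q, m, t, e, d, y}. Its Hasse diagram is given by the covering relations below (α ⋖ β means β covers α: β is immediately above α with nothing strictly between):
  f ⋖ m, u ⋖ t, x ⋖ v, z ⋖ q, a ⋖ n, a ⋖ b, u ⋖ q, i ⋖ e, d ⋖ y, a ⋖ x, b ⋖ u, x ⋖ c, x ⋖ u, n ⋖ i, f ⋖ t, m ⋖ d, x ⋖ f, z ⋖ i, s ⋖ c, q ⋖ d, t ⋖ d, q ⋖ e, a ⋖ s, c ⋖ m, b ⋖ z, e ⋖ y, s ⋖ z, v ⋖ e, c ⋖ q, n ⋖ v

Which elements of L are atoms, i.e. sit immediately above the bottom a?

The atoms are exactly the elements that cover a: b, n, s, x.

b, n, s, x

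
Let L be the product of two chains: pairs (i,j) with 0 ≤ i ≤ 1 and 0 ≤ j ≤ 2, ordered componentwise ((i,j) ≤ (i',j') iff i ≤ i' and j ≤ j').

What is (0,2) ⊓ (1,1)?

(0,1)

In a product of chains, the meet is componentwise min, giving (0,1).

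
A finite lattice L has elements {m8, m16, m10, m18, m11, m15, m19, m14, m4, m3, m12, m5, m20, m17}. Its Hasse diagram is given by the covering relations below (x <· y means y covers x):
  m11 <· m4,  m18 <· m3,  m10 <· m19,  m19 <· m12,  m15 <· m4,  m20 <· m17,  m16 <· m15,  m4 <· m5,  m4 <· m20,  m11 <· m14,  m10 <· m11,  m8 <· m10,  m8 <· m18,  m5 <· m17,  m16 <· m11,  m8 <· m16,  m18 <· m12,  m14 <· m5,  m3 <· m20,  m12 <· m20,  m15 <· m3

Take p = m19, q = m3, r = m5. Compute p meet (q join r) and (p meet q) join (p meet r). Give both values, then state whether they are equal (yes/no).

q join r = m17, so p meet (q join r) = m19 meet m17 = m19.
p meet q = m8 and p meet r = m10, so (p meet q) join (p meet r) = m8 join m10 = m10.
Equal: no.

m19; m10; no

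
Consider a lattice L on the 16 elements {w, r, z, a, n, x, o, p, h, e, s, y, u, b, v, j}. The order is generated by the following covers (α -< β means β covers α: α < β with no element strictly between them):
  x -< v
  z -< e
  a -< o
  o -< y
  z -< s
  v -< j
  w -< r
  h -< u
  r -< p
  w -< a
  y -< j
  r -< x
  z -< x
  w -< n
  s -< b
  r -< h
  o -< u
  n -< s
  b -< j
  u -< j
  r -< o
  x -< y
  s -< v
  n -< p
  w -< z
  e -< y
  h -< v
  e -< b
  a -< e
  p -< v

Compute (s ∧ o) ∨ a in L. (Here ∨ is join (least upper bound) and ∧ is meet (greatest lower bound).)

a

s ∧ o = w
w ∨ a = a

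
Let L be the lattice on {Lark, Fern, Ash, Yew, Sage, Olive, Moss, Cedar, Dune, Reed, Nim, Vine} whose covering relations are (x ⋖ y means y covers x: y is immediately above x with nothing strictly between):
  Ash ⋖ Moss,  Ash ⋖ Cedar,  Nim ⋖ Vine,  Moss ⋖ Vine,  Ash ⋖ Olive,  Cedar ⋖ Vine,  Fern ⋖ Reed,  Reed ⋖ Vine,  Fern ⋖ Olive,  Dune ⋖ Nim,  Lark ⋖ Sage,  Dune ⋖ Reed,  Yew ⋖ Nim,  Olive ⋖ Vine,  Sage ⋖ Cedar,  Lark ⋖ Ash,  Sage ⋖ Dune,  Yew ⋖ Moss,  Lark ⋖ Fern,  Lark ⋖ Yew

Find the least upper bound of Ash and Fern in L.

Common upper bounds of {Ash, Fern}: Olive, Vine.
The least among these is Olive.

Olive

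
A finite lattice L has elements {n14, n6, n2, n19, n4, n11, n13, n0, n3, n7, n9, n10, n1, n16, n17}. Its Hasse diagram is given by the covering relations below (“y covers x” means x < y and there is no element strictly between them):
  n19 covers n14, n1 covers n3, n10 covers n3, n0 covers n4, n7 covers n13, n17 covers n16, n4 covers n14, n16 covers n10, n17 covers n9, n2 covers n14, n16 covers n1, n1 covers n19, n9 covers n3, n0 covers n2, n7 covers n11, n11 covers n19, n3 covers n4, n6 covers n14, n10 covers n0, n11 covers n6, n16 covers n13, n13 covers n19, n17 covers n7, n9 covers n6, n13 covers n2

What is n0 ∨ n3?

n10

Common upper bounds of {n0, n3}: n10, n16, n17.
The least among these is n10.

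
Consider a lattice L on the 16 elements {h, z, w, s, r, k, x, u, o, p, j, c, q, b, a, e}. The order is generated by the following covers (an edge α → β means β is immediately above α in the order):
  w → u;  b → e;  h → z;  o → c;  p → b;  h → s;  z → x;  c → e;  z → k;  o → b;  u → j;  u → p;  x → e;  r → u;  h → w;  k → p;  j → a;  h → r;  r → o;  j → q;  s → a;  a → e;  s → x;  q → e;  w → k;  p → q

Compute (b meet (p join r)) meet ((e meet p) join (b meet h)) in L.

p

p ∨ r = p
b ∧ p = p
e ∧ p = p
b ∧ h = h
p ∨ h = p
p ∧ p = p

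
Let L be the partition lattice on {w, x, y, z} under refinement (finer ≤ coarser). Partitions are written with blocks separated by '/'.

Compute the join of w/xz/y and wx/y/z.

The join of w/xz/y and wx/y/z merges any blocks that overlap across the partitions, giving wxz/y.

wxz/y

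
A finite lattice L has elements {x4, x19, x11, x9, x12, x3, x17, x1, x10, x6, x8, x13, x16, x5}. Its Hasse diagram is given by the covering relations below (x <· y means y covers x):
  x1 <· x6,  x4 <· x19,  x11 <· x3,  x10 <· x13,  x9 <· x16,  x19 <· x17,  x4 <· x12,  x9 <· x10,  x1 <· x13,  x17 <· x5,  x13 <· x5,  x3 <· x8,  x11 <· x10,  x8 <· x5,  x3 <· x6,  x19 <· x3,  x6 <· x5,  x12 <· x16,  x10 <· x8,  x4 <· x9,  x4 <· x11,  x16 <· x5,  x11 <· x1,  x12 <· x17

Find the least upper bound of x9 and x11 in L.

x10

Common upper bounds of {x9, x11}: x10, x13, x5, x8.
The least among these is x10.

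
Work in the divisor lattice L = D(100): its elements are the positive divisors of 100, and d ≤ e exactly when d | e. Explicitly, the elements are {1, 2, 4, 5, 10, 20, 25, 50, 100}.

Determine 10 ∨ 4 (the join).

20

In the divisibility order, the join is the least common multiple: lcm(10, 4) = 20.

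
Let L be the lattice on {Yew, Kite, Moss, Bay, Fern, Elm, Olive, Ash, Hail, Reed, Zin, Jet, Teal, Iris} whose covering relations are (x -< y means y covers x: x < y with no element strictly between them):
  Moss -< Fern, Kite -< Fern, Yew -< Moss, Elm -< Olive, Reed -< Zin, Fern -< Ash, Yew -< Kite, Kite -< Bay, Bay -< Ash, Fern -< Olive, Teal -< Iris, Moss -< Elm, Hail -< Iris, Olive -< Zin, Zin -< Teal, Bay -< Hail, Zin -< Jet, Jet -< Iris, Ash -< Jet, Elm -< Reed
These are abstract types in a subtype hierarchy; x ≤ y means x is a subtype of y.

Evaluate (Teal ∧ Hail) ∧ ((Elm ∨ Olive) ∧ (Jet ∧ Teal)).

Kite

Teal ∧ Hail = Kite
Elm ∨ Olive = Olive
Jet ∧ Teal = Zin
Olive ∧ Zin = Olive
Kite ∧ Olive = Kite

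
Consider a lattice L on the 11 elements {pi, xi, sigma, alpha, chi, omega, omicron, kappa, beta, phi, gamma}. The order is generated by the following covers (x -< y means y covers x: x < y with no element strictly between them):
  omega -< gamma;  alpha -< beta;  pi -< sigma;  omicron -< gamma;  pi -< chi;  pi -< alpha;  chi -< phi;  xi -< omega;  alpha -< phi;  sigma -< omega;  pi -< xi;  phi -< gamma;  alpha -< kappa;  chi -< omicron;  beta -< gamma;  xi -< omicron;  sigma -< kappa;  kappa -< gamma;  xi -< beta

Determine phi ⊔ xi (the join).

gamma

Common upper bounds of {phi, xi}: gamma.
The least among these is gamma.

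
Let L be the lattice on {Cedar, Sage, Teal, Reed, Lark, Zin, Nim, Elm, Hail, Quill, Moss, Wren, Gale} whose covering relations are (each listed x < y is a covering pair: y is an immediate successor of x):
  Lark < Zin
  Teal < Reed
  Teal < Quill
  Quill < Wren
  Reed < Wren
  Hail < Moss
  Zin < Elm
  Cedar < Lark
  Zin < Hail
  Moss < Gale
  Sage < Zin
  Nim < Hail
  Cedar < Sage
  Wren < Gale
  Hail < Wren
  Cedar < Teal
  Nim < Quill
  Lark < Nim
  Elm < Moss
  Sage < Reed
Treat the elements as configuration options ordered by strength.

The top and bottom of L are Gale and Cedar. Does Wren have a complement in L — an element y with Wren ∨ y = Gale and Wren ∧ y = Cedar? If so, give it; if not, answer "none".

none

For every candidate y, either Wren ∨ y ≠ Gale or Wren ∧ y ≠ Cedar; no complement exists.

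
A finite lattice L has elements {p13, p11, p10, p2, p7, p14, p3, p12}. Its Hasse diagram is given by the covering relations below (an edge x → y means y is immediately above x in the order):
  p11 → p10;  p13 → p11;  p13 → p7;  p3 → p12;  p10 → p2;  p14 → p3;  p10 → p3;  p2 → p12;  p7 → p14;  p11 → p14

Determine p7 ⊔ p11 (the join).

Common upper bounds of {p7, p11}: p12, p14, p3.
The least among these is p14.

p14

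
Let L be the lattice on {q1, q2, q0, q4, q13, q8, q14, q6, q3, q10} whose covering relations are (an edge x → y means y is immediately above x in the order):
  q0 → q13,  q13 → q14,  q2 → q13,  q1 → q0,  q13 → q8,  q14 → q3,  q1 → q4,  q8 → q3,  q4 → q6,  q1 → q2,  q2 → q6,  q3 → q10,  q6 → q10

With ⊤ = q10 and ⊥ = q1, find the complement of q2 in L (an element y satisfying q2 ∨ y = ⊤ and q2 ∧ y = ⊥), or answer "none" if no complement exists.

none

For every candidate y, either q2 ∨ y ≠ q10 or q2 ∧ y ≠ q1; no complement exists.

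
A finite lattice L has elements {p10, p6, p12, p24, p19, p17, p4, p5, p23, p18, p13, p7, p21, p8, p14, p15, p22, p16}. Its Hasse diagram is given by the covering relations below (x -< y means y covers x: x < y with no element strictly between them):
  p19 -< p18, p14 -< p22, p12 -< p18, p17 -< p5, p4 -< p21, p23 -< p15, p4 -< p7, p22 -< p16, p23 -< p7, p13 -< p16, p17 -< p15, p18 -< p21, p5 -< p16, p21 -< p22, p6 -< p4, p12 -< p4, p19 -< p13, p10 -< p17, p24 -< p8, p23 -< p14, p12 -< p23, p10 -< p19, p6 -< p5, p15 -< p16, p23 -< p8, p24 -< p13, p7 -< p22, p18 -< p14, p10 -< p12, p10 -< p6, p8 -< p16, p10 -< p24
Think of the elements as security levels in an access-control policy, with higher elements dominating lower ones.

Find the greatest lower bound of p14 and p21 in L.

p18

Common lower bounds of {p14, p21}: p10, p12, p18, p19.
The greatest among these is p18.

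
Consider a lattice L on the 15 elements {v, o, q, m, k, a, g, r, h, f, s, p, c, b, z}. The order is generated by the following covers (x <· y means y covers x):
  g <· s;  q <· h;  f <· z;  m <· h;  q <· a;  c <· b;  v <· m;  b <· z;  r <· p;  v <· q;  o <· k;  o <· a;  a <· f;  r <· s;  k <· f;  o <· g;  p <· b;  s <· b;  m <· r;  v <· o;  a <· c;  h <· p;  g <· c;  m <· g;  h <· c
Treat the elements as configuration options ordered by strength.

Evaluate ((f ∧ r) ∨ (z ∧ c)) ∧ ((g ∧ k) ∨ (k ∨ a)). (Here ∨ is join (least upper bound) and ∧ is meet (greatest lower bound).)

f ∧ r = v
z ∧ c = c
v ∨ c = c
g ∧ k = o
k ∨ a = f
o ∨ f = f
c ∧ f = a

a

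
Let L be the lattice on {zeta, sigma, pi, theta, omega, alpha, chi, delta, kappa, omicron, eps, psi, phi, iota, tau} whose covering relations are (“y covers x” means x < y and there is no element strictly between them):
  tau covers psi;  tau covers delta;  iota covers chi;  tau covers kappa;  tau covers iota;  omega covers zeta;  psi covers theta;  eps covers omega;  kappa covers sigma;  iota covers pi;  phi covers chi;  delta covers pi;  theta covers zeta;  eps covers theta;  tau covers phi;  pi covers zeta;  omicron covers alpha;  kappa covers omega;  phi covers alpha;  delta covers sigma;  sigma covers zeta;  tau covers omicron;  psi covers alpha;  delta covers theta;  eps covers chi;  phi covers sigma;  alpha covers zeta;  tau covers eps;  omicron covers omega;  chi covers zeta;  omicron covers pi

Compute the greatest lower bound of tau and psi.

psi

Common lower bounds of {tau, psi}: alpha, psi, theta, zeta.
The greatest among these is psi.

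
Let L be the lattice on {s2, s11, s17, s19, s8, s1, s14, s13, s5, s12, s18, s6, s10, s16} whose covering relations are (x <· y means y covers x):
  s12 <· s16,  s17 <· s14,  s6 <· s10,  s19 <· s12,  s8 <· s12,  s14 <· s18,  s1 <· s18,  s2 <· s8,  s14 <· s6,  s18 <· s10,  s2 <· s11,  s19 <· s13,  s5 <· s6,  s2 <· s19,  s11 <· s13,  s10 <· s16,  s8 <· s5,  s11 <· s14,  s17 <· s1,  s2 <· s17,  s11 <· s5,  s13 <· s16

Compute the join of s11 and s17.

s14

Common upper bounds of {s11, s17}: s10, s14, s16, s18, s6.
The least among these is s14.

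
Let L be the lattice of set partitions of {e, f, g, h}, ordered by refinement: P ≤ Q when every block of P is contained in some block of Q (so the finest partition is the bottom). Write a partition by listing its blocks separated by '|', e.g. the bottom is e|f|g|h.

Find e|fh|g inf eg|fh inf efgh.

e|fh|g

The meet (common refinement) of e|fh|g, eg|fh, efgh intersects blocks pairwise, giving e|fh|g.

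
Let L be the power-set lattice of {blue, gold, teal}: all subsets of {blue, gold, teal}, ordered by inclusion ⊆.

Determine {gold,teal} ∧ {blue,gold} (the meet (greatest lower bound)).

Under ⊆, meet is intersection: {gold,teal} ∩ {blue,gold} = {gold}.

{gold}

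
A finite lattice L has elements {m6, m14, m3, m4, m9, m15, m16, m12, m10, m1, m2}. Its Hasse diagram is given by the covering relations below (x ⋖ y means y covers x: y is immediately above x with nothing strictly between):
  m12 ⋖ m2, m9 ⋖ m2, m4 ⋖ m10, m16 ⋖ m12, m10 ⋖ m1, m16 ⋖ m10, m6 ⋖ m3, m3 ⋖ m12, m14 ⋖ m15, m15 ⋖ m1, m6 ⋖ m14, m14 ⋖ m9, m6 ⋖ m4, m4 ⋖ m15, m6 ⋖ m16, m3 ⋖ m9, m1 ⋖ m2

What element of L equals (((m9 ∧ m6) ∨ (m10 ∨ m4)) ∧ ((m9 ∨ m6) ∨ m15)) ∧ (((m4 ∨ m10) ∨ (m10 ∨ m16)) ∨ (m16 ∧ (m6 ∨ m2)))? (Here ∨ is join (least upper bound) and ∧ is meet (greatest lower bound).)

m10

m9 ∧ m6 = m6
m10 ∨ m4 = m10
m6 ∨ m10 = m10
m9 ∨ m6 = m9
m9 ∨ m15 = m2
m10 ∧ m2 = m10
m4 ∨ m10 = m10
m10 ∨ m16 = m10
m10 ∨ m10 = m10
m6 ∨ m2 = m2
m16 ∧ m2 = m16
m10 ∨ m16 = m10
m10 ∧ m10 = m10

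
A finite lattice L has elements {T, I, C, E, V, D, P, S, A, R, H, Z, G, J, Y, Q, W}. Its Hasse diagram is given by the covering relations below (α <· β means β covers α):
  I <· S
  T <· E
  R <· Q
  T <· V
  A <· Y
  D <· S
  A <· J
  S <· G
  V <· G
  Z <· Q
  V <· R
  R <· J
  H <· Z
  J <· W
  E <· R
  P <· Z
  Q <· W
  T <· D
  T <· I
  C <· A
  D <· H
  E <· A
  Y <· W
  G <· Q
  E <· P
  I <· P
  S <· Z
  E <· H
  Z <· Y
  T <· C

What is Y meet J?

Common lower bounds of {Y, J}: A, C, E, T.
The greatest among these is A.

A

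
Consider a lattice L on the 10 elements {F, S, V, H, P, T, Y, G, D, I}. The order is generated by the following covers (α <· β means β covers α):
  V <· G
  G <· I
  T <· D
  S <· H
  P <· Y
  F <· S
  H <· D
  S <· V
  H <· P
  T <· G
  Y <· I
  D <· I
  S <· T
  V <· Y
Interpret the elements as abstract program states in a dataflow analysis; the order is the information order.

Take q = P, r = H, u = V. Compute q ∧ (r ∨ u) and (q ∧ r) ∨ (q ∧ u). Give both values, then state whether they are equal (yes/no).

P; H; no

r ∨ u = Y, so q ∧ (r ∨ u) = P ∧ Y = P.
q ∧ r = H and q ∧ u = S, so (q ∧ r) ∨ (q ∧ u) = H ∨ S = H.
Equal: no.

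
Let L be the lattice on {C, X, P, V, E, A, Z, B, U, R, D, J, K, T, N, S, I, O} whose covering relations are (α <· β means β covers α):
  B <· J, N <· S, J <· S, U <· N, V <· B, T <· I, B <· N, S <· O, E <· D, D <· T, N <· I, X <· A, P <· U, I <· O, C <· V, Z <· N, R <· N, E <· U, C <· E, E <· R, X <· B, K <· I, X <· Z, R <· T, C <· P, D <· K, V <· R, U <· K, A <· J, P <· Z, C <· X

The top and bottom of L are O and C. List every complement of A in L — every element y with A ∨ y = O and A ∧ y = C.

Need y with A ∨ y = O and A ∧ y = C.
Checking each element gives: D, K, T.

D, K, T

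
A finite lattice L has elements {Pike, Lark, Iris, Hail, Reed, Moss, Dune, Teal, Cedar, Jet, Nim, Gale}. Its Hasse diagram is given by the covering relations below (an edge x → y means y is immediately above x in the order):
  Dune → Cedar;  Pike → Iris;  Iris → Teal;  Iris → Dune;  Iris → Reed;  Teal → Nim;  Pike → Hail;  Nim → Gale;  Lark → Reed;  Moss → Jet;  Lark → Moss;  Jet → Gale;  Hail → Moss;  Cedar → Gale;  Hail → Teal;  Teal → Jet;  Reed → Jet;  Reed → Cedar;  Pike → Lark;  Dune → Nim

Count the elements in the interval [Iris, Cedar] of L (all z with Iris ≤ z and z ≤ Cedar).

4

The interval [Iris, Cedar] = {Cedar, Dune, Iris, Reed}, which has 4 elements.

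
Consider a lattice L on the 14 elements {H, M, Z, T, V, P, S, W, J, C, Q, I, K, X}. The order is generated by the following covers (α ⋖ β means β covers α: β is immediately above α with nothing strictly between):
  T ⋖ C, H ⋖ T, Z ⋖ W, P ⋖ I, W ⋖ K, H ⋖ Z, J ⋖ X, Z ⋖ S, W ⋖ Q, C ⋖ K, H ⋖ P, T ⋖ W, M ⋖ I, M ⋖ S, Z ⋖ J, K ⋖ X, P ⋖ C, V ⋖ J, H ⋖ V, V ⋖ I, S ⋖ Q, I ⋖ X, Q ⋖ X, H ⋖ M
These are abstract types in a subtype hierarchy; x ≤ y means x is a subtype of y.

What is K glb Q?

W

Common lower bounds of {K, Q}: H, T, W, Z.
The greatest among these is W.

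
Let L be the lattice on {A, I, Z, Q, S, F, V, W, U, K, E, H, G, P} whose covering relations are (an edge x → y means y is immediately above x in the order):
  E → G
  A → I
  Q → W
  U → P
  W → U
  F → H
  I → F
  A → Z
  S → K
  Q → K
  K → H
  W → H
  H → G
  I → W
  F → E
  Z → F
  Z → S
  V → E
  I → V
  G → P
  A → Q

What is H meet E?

Common lower bounds of {H, E}: A, F, I, Z.
The greatest among these is F.

F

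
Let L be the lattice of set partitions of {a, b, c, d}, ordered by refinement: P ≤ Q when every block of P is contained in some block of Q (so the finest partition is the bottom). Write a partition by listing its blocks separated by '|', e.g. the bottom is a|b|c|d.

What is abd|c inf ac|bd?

Common lower bounds of {abd|c, ac|bd}: a|bd|c, a|b|c|d.
The greatest among these is a|bd|c.

a|bd|c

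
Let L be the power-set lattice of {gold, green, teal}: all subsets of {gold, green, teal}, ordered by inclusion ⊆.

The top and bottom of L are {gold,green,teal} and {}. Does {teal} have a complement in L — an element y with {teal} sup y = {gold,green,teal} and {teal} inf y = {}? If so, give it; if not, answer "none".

{gold,green}

Need y with {teal} ∨ y = {gold,green,teal} and {teal} ∧ y = {}.
Checking each element gives: {gold,green}.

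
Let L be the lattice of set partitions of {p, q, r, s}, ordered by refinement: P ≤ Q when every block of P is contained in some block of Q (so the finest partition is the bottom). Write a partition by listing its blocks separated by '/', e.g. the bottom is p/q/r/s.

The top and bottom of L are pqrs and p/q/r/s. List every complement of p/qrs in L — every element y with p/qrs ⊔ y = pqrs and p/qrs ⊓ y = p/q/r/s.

pq/r/s, pr/q/s, ps/q/r

Need y with p/qrs ∨ y = pqrs and p/qrs ∧ y = p/q/r/s.
Checking each element gives: pq/r/s, pr/q/s, ps/q/r.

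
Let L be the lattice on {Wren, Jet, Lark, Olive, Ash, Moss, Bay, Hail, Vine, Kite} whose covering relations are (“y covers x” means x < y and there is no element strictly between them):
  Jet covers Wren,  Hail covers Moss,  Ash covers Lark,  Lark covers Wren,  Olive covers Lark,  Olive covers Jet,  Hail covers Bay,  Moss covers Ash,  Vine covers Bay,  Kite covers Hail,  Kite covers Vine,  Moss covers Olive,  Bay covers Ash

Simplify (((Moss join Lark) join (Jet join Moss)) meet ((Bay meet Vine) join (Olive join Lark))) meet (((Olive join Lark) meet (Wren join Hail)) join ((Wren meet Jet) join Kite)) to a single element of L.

Moss ∨ Lark = Moss
Jet ∨ Moss = Moss
Moss ∨ Moss = Moss
Bay ∧ Vine = Bay
Olive ∨ Lark = Olive
Bay ∨ Olive = Hail
Moss ∧ Hail = Moss
Olive ∨ Lark = Olive
Wren ∨ Hail = Hail
Olive ∧ Hail = Olive
Wren ∧ Jet = Wren
Wren ∨ Kite = Kite
Olive ∨ Kite = Kite
Moss ∧ Kite = Moss

Moss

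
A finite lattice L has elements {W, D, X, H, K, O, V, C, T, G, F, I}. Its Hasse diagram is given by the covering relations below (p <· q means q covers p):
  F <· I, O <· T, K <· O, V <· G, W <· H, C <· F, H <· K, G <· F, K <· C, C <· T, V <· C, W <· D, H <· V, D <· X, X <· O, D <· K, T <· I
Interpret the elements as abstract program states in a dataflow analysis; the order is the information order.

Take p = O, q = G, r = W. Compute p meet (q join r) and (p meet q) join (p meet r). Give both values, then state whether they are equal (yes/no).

q join r = G, so p meet (q join r) = O meet G = H.
p meet q = H and p meet r = W, so (p meet q) join (p meet r) = H join W = H.
Equal: yes.

H; H; yes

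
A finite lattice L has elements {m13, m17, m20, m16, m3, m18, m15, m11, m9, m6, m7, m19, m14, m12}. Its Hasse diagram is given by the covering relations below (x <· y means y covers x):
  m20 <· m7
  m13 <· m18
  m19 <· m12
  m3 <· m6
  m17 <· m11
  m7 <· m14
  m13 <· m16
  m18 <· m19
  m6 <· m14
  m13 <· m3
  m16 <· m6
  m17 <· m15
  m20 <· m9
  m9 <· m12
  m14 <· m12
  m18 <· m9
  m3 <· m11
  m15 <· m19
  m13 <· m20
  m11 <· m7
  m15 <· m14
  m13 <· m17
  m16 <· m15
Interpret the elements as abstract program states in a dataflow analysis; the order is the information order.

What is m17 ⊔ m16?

Common upper bounds of {m17, m16}: m12, m14, m15, m19.
The least among these is m15.

m15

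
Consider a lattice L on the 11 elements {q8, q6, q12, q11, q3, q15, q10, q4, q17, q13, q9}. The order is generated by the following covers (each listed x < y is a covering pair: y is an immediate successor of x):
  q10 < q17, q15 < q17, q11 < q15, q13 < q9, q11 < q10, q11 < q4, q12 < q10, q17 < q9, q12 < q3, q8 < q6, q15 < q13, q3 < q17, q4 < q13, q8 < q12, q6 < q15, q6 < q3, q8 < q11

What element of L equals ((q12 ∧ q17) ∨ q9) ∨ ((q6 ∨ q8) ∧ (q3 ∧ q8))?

q9

q12 ∧ q17 = q12
q12 ∨ q9 = q9
q6 ∨ q8 = q6
q3 ∧ q8 = q8
q6 ∧ q8 = q8
q9 ∨ q8 = q9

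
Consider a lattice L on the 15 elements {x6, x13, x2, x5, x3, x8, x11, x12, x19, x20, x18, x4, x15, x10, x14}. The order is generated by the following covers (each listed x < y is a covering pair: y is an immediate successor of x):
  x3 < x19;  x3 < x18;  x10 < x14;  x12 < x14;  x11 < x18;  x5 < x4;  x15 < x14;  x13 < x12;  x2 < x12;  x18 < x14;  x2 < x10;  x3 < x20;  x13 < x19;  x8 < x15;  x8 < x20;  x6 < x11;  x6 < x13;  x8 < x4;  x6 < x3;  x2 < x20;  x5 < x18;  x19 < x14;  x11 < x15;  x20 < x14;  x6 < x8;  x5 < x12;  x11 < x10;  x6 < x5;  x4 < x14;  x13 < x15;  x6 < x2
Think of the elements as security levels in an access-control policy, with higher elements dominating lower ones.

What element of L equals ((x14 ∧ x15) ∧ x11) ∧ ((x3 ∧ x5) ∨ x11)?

x11

x14 ∧ x15 = x15
x15 ∧ x11 = x11
x3 ∧ x5 = x6
x6 ∨ x11 = x11
x11 ∧ x11 = x11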